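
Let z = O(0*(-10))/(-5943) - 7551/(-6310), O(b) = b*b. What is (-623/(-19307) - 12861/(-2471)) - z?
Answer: 1216292990653/301034937070 ≈ 4.0404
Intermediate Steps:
O(b) = b²
z = 7551/6310 (z = (0*(-10))²/(-5943) - 7551/(-6310) = 0²*(-1/5943) - 7551*(-1/6310) = 0*(-1/5943) + 7551/6310 = 0 + 7551/6310 = 7551/6310 ≈ 1.1967)
(-623/(-19307) - 12861/(-2471)) - z = (-623/(-19307) - 12861/(-2471)) - 1*7551/6310 = (-623*(-1/19307) - 12861*(-1/2471)) - 7551/6310 = (623/19307 + 12861/2471) - 7551/6310 = 249846760/47707597 - 7551/6310 = 1216292990653/301034937070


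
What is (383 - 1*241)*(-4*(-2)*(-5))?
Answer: -5680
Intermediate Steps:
(383 - 1*241)*(-4*(-2)*(-5)) = (383 - 241)*(8*(-5)) = 142*(-40) = -5680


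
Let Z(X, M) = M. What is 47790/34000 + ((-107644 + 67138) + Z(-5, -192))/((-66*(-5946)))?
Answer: 48252179/37063400 ≈ 1.3019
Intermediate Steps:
47790/34000 + ((-107644 + 67138) + Z(-5, -192))/((-66*(-5946))) = 47790/34000 + ((-107644 + 67138) - 192)/((-66*(-5946))) = 47790*(1/34000) + (-40506 - 192)/392436 = 4779/3400 - 40698*1/392436 = 4779/3400 - 2261/21802 = 48252179/37063400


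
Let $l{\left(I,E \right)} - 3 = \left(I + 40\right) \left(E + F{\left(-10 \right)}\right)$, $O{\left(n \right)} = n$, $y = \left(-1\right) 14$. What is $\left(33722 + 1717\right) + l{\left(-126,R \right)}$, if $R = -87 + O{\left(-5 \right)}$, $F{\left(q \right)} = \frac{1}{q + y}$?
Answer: $\frac{520291}{12} \approx 43358.0$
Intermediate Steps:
$y = -14$
$F{\left(q \right)} = \frac{1}{-14 + q}$ ($F{\left(q \right)} = \frac{1}{q - 14} = \frac{1}{-14 + q}$)
$R = -92$ ($R = -87 - 5 = -92$)
$l{\left(I,E \right)} = 3 + \left(40 + I\right) \left(- \frac{1}{24} + E\right)$ ($l{\left(I,E \right)} = 3 + \left(I + 40\right) \left(E + \frac{1}{-14 - 10}\right) = 3 + \left(40 + I\right) \left(E + \frac{1}{-24}\right) = 3 + \left(40 + I\right) \left(E - \frac{1}{24}\right) = 3 + \left(40 + I\right) \left(- \frac{1}{24} + E\right)$)
$\left(33722 + 1717\right) + l{\left(-126,R \right)} = \left(33722 + 1717\right) + \left(\frac{4}{3} + 40 \left(-92\right) - - \frac{21}{4} - -11592\right) = 35439 + \left(\frac{4}{3} - 3680 + \frac{21}{4} + 11592\right) = 35439 + \frac{95023}{12} = \frac{520291}{12}$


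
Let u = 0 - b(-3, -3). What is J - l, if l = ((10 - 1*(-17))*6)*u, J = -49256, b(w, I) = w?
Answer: -49742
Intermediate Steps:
u = 3 (u = 0 - 1*(-3) = 0 + 3 = 3)
l = 486 (l = ((10 - 1*(-17))*6)*3 = ((10 + 17)*6)*3 = (27*6)*3 = 162*3 = 486)
J - l = -49256 - 1*486 = -49256 - 486 = -49742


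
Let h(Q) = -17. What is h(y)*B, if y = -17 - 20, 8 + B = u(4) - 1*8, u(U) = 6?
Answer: 170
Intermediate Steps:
B = -10 (B = -8 + (6 - 1*8) = -8 + (6 - 8) = -8 - 2 = -10)
y = -37
h(y)*B = -17*(-10) = 170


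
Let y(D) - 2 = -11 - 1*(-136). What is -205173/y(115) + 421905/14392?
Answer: -2899267881/1827784 ≈ -1586.2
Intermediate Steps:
y(D) = 127 (y(D) = 2 + (-11 - 1*(-136)) = 2 + (-11 + 136) = 2 + 125 = 127)
-205173/y(115) + 421905/14392 = -205173/127 + 421905/14392 = -2899267881/1827784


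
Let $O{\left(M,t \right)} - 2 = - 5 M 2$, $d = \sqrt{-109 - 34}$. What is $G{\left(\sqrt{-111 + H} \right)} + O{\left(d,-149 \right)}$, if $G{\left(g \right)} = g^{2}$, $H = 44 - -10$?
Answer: $-55 - 10 i \sqrt{143} \approx -55.0 - 119.58 i$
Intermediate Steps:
$H = 54$ ($H = 44 + 10 = 54$)
$d = i \sqrt{143}$ ($d = \sqrt{-143} = i \sqrt{143} \approx 11.958 i$)
$O{\left(M,t \right)} = 2 - 10 M$ ($O{\left(M,t \right)} = 2 + - 5 M 2 = 2 - 10 M$)
$G{\left(\sqrt{-111 + H} \right)} + O{\left(d,-149 \right)} = \left(\sqrt{-111 + 54}\right)^{2} + \left(2 - 10 i \sqrt{143}\right) = \left(\sqrt{-57}\right)^{2} + \left(2 - 10 i \sqrt{143}\right) = \left(i \sqrt{57}\right)^{2} + \left(2 - 10 i \sqrt{143}\right) = -57 + \left(2 - 10 i \sqrt{143}\right) = -55 - 10 i \sqrt{143}$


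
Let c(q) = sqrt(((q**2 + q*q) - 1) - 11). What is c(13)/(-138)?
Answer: -sqrt(326)/138 ≈ -0.13084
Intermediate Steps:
c(q) = sqrt(-12 + 2*q**2) (c(q) = sqrt(((q**2 + q**2) - 1) - 11) = sqrt((2*q**2 - 1) - 11) = sqrt((-1 + 2*q**2) - 11) = sqrt(-12 + 2*q**2))
c(13)/(-138) = sqrt(-12 + 2*13**2)/(-138) = -sqrt(-12 + 2*169)/138 = -sqrt(-12 + 338)/138 = -sqrt(326)/138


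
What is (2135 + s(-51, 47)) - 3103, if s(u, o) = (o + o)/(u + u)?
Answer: -49415/51 ≈ -968.92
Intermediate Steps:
s(u, o) = o/u (s(u, o) = (2*o)/((2*u)) = (2*o)*(1/(2*u)) = o/u)
(2135 + s(-51, 47)) - 3103 = (2135 + 47/(-51)) - 3103 = (2135 + 47*(-1/51)) - 3103 = (2135 - 47/51) - 3103 = 108838/51 - 3103 = -49415/51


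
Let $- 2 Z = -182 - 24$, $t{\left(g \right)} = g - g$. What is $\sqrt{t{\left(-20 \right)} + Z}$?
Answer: $\sqrt{103} \approx 10.149$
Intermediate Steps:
$t{\left(g \right)} = 0$
$Z = 103$ ($Z = - \frac{-182 - 24}{2} = \left(- \frac{1}{2}\right) \left(-206\right) = 103$)
$\sqrt{t{\left(-20 \right)} + Z} = \sqrt{0 + 103} = \sqrt{103}$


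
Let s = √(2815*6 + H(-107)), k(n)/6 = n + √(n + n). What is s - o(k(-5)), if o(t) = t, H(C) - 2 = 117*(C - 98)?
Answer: 30 + I*√7093 - 6*I*√10 ≈ 30.0 + 65.246*I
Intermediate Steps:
k(n) = 6*n + 6*√2*√n (k(n) = 6*(n + √(n + n)) = 6*(n + √(2*n)) = 6*(n + √2*√n) = 6*n + 6*√2*√n)
H(C) = -11464 + 117*C (H(C) = 2 + 117*(C - 98) = 2 + 117*(-98 + C) = 2 + (-11466 + 117*C) = -11464 + 117*C)
s = I*√7093 (s = √(2815*6 + (-11464 + 117*(-107))) = √(16890 + (-11464 - 12519)) = √(16890 - 23983) = √(-7093) = I*√7093 ≈ 84.22*I)
s - o(k(-5)) = I*√7093 - (6*(-5) + 6*√2*√(-5)) = I*√7093 - (-30 + 6*√2*(I*√5)) = I*√7093 - (-30 + 6*I*√10) = I*√7093 + (30 - 6*I*√10) = 30 + I*√7093 - 6*I*√10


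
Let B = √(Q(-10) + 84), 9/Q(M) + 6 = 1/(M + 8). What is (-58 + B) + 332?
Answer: 274 + √13962/13 ≈ 283.09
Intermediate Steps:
Q(M) = 9/(-6 + 1/(8 + M)) (Q(M) = 9/(-6 + 1/(M + 8)) = 9/(-6 + 1/(8 + M)))
B = √13962/13 (B = √(9*(-8 - 1*(-10))/(47 + 6*(-10)) + 84) = √(9*(-8 + 10)/(47 - 60) + 84) = √(9*2/(-13) + 84) = √(9*(-1/13)*2 + 84) = √(-18/13 + 84) = √(1074/13) = √13962/13 ≈ 9.0893)
(-58 + B) + 332 = (-58 + √13962/13) + 332 = 274 + √13962/13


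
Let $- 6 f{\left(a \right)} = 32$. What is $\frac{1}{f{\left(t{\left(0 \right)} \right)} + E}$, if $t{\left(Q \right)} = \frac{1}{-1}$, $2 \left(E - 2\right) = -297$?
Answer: $- \frac{6}{911} \approx -0.0065862$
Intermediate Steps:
$E = - \frac{293}{2}$ ($E = 2 + \frac{1}{2} \left(-297\right) = 2 - \frac{297}{2} = - \frac{293}{2} \approx -146.5$)
$t{\left(Q \right)} = -1$
$f{\left(a \right)} = - \frac{16}{3}$ ($f{\left(a \right)} = \left(- \frac{1}{6}\right) 32 = - \frac{16}{3}$)
$\frac{1}{f{\left(t{\left(0 \right)} \right)} + E} = \frac{1}{- \frac{16}{3} - \frac{293}{2}} = \frac{1}{- \frac{911}{6}} = - \frac{6}{911}$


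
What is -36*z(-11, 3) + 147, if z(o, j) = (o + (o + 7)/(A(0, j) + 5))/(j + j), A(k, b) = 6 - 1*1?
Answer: 1077/5 ≈ 215.40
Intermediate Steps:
A(k, b) = 5 (A(k, b) = 6 - 1 = 5)
z(o, j) = (7/10 + 11*o/10)/(2*j) (z(o, j) = (o + (o + 7)/(5 + 5))/(j + j) = (o + (7 + o)/10)/((2*j)) = (o + (7 + o)*(1/10))*(1/(2*j)) = (o + (7/10 + o/10))*(1/(2*j)) = (7/10 + 11*o/10)*(1/(2*j)) = (7/10 + 11*o/10)/(2*j))
-36*z(-11, 3) + 147 = -9*(7 + 11*(-11))/(5*3) + 147 = -9*(7 - 121)/(5*3) + 147 = -9*(-114)/(5*3) + 147 = -36*(-19/10) + 147 = 342/5 + 147 = 1077/5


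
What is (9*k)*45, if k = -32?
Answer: -12960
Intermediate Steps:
(9*k)*45 = (9*(-32))*45 = -288*45 = -12960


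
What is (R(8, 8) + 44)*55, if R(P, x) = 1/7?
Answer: 16995/7 ≈ 2427.9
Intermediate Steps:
R(P, x) = ⅐
(R(8, 8) + 44)*55 = (⅐ + 44)*55 = (309/7)*55 = 16995/7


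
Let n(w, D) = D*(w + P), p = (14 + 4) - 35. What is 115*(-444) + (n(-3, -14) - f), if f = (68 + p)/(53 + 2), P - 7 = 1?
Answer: -2812201/55 ≈ -51131.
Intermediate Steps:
P = 8 (P = 7 + 1 = 8)
p = -17 (p = 18 - 35 = -17)
n(w, D) = D*(8 + w) (n(w, D) = D*(w + 8) = D*(8 + w))
f = 51/55 (f = (68 - 17)/(53 + 2) = 51/55 ≈ 0.92727)
115*(-444) + (n(-3, -14) - f) = 115*(-444) + (-14*(8 - 3) - 1*51/55) = -51060 + (-14*5 - 51/55) = -51060 + (-70 - 51/55) = -51060 - 3901/55 = -2812201/55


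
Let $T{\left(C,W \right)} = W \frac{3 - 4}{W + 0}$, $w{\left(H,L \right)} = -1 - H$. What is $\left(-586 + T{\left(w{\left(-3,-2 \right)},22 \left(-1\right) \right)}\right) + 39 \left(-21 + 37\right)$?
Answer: $37$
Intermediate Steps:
$T{\left(C,W \right)} = -1$ ($T{\left(C,W \right)} = W \left(- \frac{1}{W}\right) = -1$)
$\left(-586 + T{\left(w{\left(-3,-2 \right)},22 \left(-1\right) \right)}\right) + 39 \left(-21 + 37\right) = \left(-586 - 1\right) + 39 \left(-21 + 37\right) = -587 + 39 \cdot 16 = -587 + 624 = 37$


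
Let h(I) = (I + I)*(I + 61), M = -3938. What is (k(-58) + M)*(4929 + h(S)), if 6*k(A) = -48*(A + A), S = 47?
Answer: -45393810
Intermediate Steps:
k(A) = -16*A (k(A) = (-48*(A + A))/6 = (-96*A)/6 = -16*A)
h(I) = 2*I*(61 + I) (h(I) = (2*I)*(61 + I) = 2*I*(61 + I))
(k(-58) + M)*(4929 + h(S)) = (-16*(-58) - 3938)*(4929 + 2*47*(61 + 47)) = (928 - 3938)*(4929 + 2*47*108) = -3010*(4929 + 10152) = -3010*15081 = -45393810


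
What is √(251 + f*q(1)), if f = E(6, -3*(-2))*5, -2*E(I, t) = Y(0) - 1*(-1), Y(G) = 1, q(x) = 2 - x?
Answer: √246 ≈ 15.684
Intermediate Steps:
E(I, t) = -1 (E(I, t) = -(1 - 1*(-1))/2 = -(1 + 1)/2 = -½*2 = -1)
f = -5 (f = -1*5 = -5)
√(251 + f*q(1)) = √(251 - 5*(2 - 1*1)) = √(251 - 5*(2 - 1)) = √(251 - 5*1) = √(251 - 5) = √246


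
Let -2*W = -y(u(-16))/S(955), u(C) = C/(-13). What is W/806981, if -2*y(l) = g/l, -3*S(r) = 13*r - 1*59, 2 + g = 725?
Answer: 28197/638147663104 ≈ 4.4186e-8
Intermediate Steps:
g = 723 (g = -2 + 725 = 723)
S(r) = 59/3 - 13*r/3 (S(r) = -(13*r - 1*59)/3 = -(13*r - 59)/3 = -(-59 + 13*r)/3 = 59/3 - 13*r/3)
u(C) = -C/13 (u(C) = C*(-1/13) = -C/13)
y(l) = -723/(2*l)
W = 28197/790784 (W = -(-1)*(-723/(2*((-1/13*(-16)))))/(59/3 - 13/3*955)/2 = -(-1)*(-723/(2*16/13))/(59/3 - 12415/3)/2 = -(-1)*(-723/2*13/16)/(-12356/3)/2 = -(-1)*(-9399/32*(-3/12356))/2 = -(-1)*28197/(2*395392) = -½*(-28197/395392) = 28197/790784 ≈ 0.035657)
W/806981 = (28197/790784)/806981 = (28197/790784)*(1/806981) = 28197/638147663104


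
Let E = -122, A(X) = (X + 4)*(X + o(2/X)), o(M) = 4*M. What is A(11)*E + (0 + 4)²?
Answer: -235894/11 ≈ -21445.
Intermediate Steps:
A(X) = (4 + X)*(X + 8/X) (A(X) = (X + 4)*(X + 4*(2/X)) = (4 + X)*(X + 8/X))
A(11)*E + (0 + 4)² = (8 + 11² + 4*11 + 32/11)*(-122) + (0 + 4)² = (8 + 121 + 44 + 32*(1/11))*(-122) + 4² = (8 + 121 + 44 + 32/11)*(-122) + 16 = (1935/11)*(-122) + 16 = -236070/11 + 16 = -235894/11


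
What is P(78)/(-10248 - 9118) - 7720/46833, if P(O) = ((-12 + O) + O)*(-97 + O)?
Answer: -10685216/453483939 ≈ -0.023562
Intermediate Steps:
P(O) = (-97 + O)*(-12 + 2*O) (P(O) = (-12 + 2*O)*(-97 + O) = (-97 + O)*(-12 + 2*O))
P(78)/(-10248 - 9118) - 7720/46833 = (1164 - 206*78 + 2*78²)/(-10248 - 9118) - 7720/46833 = (1164 - 16068 + 2*6084)/(-19366) - 7720*1/46833 = (1164 - 16068 + 12168)*(-1/19366) - 7720/46833 = -2736*(-1/19366) - 7720/46833 = 1368/9683 - 7720/46833 = -10685216/453483939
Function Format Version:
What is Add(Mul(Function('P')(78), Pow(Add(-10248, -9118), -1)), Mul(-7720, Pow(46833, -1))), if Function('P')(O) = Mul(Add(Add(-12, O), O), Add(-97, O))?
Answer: Rational(-10685216, 453483939) ≈ -0.023562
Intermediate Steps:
Function('P')(O) = Mul(Add(-97, O), Add(-12, Mul(2, O))) (Function('P')(O) = Mul(Add(-12, Mul(2, O)), Add(-97, O)) = Mul(Add(-97, O), Add(-12, Mul(2, O))))
Add(Mul(Function('P')(78), Pow(Add(-10248, -9118), -1)), Mul(-7720, Pow(46833, -1))) = Add(Mul(Add(1164, Mul(-206, 78), Mul(2, Pow(78, 2))), Pow(Add(-10248, -9118), -1)), Mul(-7720, Pow(46833, -1))) = Add(Mul(Add(1164, -16068, Mul(2, 6084)), Pow(-19366, -1)), Mul(-7720, Rational(1, 46833))) = Add(Mul(Add(1164, -16068, 12168), Rational(-1, 19366)), Rational(-7720, 46833)) = Add(Mul(-2736, Rational(-1, 19366)), Rational(-7720, 46833)) = Add(Rational(1368, 9683), Rational(-7720, 46833)) = Rational(-10685216, 453483939)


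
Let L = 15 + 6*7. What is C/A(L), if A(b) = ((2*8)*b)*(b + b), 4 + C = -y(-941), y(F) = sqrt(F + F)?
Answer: -1/25992 - I*sqrt(1882)/103968 ≈ -3.8473e-5 - 0.00041726*I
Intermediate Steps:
y(F) = sqrt(2)*sqrt(F) (y(F) = sqrt(2*F) = sqrt(2)*sqrt(F))
L = 57 (L = 15 + 42 = 57)
C = -4 - I*sqrt(1882) (C = -4 - sqrt(2)*sqrt(-941) = -4 - sqrt(2)*I*sqrt(941) = -4 - I*sqrt(1882) ≈ -4.0 - 43.382*I)
A(b) = 32*b**2 (A(b) = (16*b)*(2*b) = 32*b**2)
C/A(L) = (-4 - I*sqrt(1882))/((32*57**2)) = (-4 - I*sqrt(1882))/((32*3249)) = (-4 - I*sqrt(1882))/103968 = (-4 - I*sqrt(1882))*(1/103968) = -1/25992 - I*sqrt(1882)/103968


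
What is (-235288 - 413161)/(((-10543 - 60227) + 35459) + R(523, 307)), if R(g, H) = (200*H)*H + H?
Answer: -648449/18814796 ≈ -0.034465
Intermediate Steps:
R(g, H) = H + 200*H² (R(g, H) = 200*H² + H = H + 200*H²)
(-235288 - 413161)/(((-10543 - 60227) + 35459) + R(523, 307)) = (-235288 - 413161)/(((-10543 - 60227) + 35459) + 307*(1 + 200*307)) = -648449/((-70770 + 35459) + 307*(1 + 61400)) = -648449/(-35311 + 307*61401) = -648449/(-35311 + 18850107) = -648449/18814796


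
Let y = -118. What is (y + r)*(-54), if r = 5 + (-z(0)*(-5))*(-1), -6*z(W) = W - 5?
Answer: 6327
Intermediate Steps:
z(W) = ⅚ - W/6 (z(W) = -(W - 5)/6 = -(-5 + W)/6 = ⅚ - W/6)
r = ⅚ (r = 5 + (-(⅚ - ⅙*0)*(-5))*(-1) = 5 + (-(⅚ + 0)*(-5))*(-1) = 5 + (-1*⅚*(-5))*(-1) = 5 - ⅚*(-5)*(-1) = 5 + (25/6)*(-1) = 5 - 25/6 = ⅚ ≈ 0.83333)
(y + r)*(-54) = (-118 + ⅚)*(-54) = -703/6*(-54) = 6327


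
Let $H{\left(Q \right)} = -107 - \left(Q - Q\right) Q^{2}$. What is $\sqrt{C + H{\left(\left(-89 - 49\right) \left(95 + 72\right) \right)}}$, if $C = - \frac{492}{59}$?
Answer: $\frac{i \sqrt{401495}}{59} \approx 10.74 i$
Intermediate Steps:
$H{\left(Q \right)} = -107$ ($H{\left(Q \right)} = -107 - 0 Q^{2} = -107 - 0 = -107 + 0 = -107$)
$C = - \frac{492}{59}$ ($C = \left(-492\right) \frac{1}{59} = - \frac{492}{59} \approx -8.339$)
$\sqrt{C + H{\left(\left(-89 - 49\right) \left(95 + 72\right) \right)}} = \sqrt{- \frac{492}{59} - 107} = \sqrt{- \frac{6805}{59}} = \frac{i \sqrt{401495}}{59}$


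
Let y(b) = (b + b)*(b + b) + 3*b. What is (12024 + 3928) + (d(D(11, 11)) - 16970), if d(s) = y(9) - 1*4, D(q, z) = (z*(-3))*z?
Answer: -671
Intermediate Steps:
D(q, z) = -3*z**2 (D(q, z) = (-3*z)*z = -3*z**2)
y(b) = 3*b + 4*b**2 (y(b) = (2*b)*(2*b) + 3*b = 4*b**2 + 3*b = 3*b + 4*b**2)
d(s) = 347 (d(s) = 9*(3 + 4*9) - 1*4 = 9*(3 + 36) - 4 = 9*39 - 4 = 351 - 4 = 347)
(12024 + 3928) + (d(D(11, 11)) - 16970) = (12024 + 3928) + (347 - 16970) = 15952 - 16623 = -671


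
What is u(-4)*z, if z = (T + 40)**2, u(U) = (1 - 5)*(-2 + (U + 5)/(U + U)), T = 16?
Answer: 26656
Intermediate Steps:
u(U) = 8 - 2*(5 + U)/U (u(U) = -4*(-2 + (5 + U)/((2*U))) = -4*(-2 + (5 + U)*(1/(2*U))) = -4*(-2 + (5 + U)/(2*U)) = 8 - 2*(5 + U)/U)
z = 3136 (z = (16 + 40)**2 = 56**2 = 3136)
u(-4)*z = (6 - 10/(-4))*3136 = (6 - 10*(-1/4))*3136 = (6 + 5/2)*3136 = (17/2)*3136 = 26656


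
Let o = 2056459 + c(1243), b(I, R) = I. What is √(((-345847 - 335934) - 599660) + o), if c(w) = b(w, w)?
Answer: √776261 ≈ 881.06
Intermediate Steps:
c(w) = w
o = 2057702 (o = 2056459 + 1243 = 2057702)
√(((-345847 - 335934) - 599660) + o) = √(((-345847 - 335934) - 599660) + 2057702) = √((-681781 - 599660) + 2057702) = √(-1281441 + 2057702) = √776261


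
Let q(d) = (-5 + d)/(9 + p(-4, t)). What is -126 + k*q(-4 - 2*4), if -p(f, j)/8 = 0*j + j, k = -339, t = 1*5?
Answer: -9669/31 ≈ -311.90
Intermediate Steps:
t = 5
p(f, j) = -8*j (p(f, j) = -8*(0*j + j) = -8*(0 + j) = -8*j)
q(d) = 5/31 - d/31 (q(d) = (-5 + d)/(9 - 8*5) = (-5 + d)/(9 - 40) = (-5 + d)/(-31) = (-5 + d)*(-1/31) = 5/31 - d/31)
-126 + k*q(-4 - 2*4) = -126 - 339*(5/31 - (-4 - 2*4)/31) = -126 - 339*(5/31 - (-4 - 8)/31) = -126 - 339*(5/31 - 1/31*(-12)) = -126 - 339*(5/31 + 12/31) = -126 - 339*17/31 = -126 - 5763/31 = -9669/31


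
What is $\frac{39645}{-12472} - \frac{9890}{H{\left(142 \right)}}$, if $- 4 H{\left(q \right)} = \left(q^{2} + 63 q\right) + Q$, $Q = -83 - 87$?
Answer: $- \frac{32696699}{18046984} \approx -1.8118$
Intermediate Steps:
$Q = -170$
$H{\left(q \right)} = \frac{85}{2} - \frac{63 q}{4} - \frac{q^{2}}{4}$ ($H{\left(q \right)} = - \frac{\left(q^{2} + 63 q\right) - 170}{4} = - \frac{-170 + q^{2} + 63 q}{4} = \frac{85}{2} - \frac{63 q}{4} - \frac{q^{2}}{4}$)
$\frac{39645}{-12472} - \frac{9890}{H{\left(142 \right)}} = \frac{39645}{-12472} - \frac{9890}{\frac{85}{2} - \frac{4473}{2} - \frac{142^{2}}{4}} = 39645 \left(- \frac{1}{12472}\right) - \frac{9890}{\frac{85}{2} - \frac{4473}{2} - 5041} = - \frac{39645}{12472} - \frac{9890}{\frac{85}{2} - \frac{4473}{2} - 5041} = - \frac{39645}{12472} - \frac{9890}{-7235} = - \frac{39645}{12472} - - \frac{1978}{1447} = - \frac{39645}{12472} + \frac{1978}{1447} = - \frac{32696699}{18046984}$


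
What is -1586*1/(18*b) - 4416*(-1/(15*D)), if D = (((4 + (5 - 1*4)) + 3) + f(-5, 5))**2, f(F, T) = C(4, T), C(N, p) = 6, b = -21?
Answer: 37691/6615 ≈ 5.6978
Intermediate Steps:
f(F, T) = 6
D = 196 (D = (((4 + (5 - 1*4)) + 3) + 6)**2 = (((4 + (5 - 4)) + 3) + 6)**2 = (((4 + 1) + 3) + 6)**2 = ((5 + 3) + 6)**2 = (8 + 6)**2 = 14**2 = 196)
-1586*1/(18*b) - 4416*(-1/(15*D)) = -1586/((-21*18)) - 4416/(196*(-15)) = -1586/(-378) - 4416/(-2940) = -1586*(-1/378) - 4416*(-1/2940) = 793/189 + 368/245 = 37691/6615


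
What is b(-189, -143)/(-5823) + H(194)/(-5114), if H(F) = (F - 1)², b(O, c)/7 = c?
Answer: -211781813/29778822 ≈ -7.1118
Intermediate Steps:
b(O, c) = 7*c
H(F) = (-1 + F)²
b(-189, -143)/(-5823) + H(194)/(-5114) = (7*(-143))/(-5823) + (-1 + 194)²/(-5114) = -1001*(-1/5823) + 193²*(-1/5114) = 1001/5823 + 37249*(-1/5114) = 1001/5823 - 37249/5114 = -211781813/29778822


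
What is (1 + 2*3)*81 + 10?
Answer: 577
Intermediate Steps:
(1 + 2*3)*81 + 10 = (1 + 6)*81 + 10 = 7*81 + 10 = 567 + 10 = 577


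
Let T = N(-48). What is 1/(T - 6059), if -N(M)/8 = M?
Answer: -1/5675 ≈ -0.00017621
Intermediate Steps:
N(M) = -8*M
T = 384 (T = -8*(-48) = 384)
1/(T - 6059) = 1/(384 - 6059) = 1/(-5675) = -1/5675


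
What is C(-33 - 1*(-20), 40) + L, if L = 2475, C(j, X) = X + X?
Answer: 2555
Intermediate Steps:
C(j, X) = 2*X
C(-33 - 1*(-20), 40) + L = 2*40 + 2475 = 80 + 2475 = 2555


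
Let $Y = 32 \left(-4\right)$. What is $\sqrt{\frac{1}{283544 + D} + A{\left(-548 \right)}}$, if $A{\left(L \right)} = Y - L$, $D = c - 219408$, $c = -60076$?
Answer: $\frac{\sqrt{1730779015}}{2030} \approx 20.494$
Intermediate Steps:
$D = -279484$ ($D = -60076 - 219408 = -279484$)
$Y = -128$
$A{\left(L \right)} = -128 - L$
$\sqrt{\frac{1}{283544 + D} + A{\left(-548 \right)}} = \sqrt{\frac{1}{283544 - 279484} - -420} = \sqrt{\frac{1}{4060} + \left(-128 + 548\right)} = \sqrt{\frac{1}{4060} + 420} = \sqrt{\frac{1705201}{4060}} = \frac{\sqrt{1730779015}}{2030}$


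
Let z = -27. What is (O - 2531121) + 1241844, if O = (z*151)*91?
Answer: -1660284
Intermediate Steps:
O = -371007 (O = -27*151*91 = -4077*91 = -371007)
(O - 2531121) + 1241844 = (-371007 - 2531121) + 1241844 = -2902128 + 1241844 = -1660284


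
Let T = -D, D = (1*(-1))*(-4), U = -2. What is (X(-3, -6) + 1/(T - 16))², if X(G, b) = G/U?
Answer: 841/400 ≈ 2.1025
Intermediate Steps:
D = 4 (D = -1*(-4) = 4)
T = -4 (T = -1*4 = -4)
X(G, b) = -G/2 (X(G, b) = G/(-2) = G*(-½) = -G/2)
(X(-3, -6) + 1/(T - 16))² = (-½*(-3) + 1/(-4 - 16))² = (3/2 + 1/(-20))² = (3/2 - 1/20)² = (29/20)² = 841/400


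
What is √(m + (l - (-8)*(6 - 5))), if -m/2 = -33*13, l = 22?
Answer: 2*√222 ≈ 29.799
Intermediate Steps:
m = 858 (m = -(-66)*13 = -2*(-429) = 858)
√(m + (l - (-8)*(6 - 5))) = √(858 + (22 - (-8)*(6 - 5))) = √(858 + (22 - (-8))) = √(858 + (22 - 2*(-4))) = √(858 + (22 + 8)) = √(858 + 30) = √888 = 2*√222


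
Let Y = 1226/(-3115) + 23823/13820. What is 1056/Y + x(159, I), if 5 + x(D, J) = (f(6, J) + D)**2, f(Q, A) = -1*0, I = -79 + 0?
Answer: 59715936620/2290613 ≈ 26070.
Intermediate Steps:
I = -79
f(Q, A) = 0
Y = 2290613/1721972 (Y = 1226*(-1/3115) + 23823*(1/13820) = -1226/3115 + 23823/13820 = 2290613/1721972 ≈ 1.3302)
x(D, J) = -5 + D**2 (x(D, J) = -5 + (0 + D)**2 = -5 + D**2)
1056/Y + x(159, I) = 1056/(2290613/1721972) + (-5 + 159**2) = 1056*(1721972/2290613) + (-5 + 25281) = 1818402432/2290613 + 25276 = 59715936620/2290613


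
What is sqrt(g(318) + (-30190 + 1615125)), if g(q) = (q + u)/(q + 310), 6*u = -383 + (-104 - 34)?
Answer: sqrt(5625658351914)/1884 ≈ 1258.9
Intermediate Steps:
u = -521/6 (u = (-383 + (-104 - 34))/6 = (-383 - 138)/6 = (1/6)*(-521) = -521/6 ≈ -86.833)
g(q) = (-521/6 + q)/(310 + q) (g(q) = (q - 521/6)/(q + 310) = (-521/6 + q)/(310 + q))
sqrt(g(318) + (-30190 + 1615125)) = sqrt((-521/6 + 318)/(310 + 318) + (-30190 + 1615125)) = sqrt((1387/6)/628 + 1584935) = sqrt((1/628)*(1387/6) + 1584935) = sqrt(1387/3768 + 1584935) = sqrt(5972036467/3768) = sqrt(5625658351914)/1884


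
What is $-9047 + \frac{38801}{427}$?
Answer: $- \frac{546324}{61} \approx -8956.1$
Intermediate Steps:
$-9047 + \frac{38801}{427} = -9047 + 38801 \cdot \frac{1}{427} = -9047 + \frac{5543}{61} = - \frac{546324}{61}$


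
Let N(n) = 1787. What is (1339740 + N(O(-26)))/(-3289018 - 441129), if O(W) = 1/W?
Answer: -1341527/3730147 ≈ -0.35964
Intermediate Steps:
(1339740 + N(O(-26)))/(-3289018 - 441129) = (1339740 + 1787)/(-3289018 - 441129) = 1341527/(-3730147) = 1341527*(-1/3730147) = -1341527/3730147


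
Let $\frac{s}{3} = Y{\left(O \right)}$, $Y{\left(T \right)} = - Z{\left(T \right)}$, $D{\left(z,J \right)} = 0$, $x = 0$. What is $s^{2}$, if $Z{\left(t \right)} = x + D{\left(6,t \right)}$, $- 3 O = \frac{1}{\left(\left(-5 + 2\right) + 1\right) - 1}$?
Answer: $0$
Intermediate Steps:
$O = \frac{1}{9}$ ($O = - \frac{1}{3 \left(\left(\left(-5 + 2\right) + 1\right) - 1\right)} = - \frac{1}{3 \left(\left(-3 + 1\right) - 1\right)} = - \frac{1}{3 \left(-2 - 1\right)} = - \frac{1}{3 \left(-3\right)} = \left(- \frac{1}{3}\right) \left(- \frac{1}{3}\right) = \frac{1}{9} \approx 0.11111$)
$Z{\left(t \right)} = 0$ ($Z{\left(t \right)} = 0 + 0 = 0$)
$Y{\left(T \right)} = 0$ ($Y{\left(T \right)} = \left(-1\right) 0 = 0$)
$s = 0$ ($s = 3 \cdot 0 = 0$)
$s^{2} = 0^{2} = 0$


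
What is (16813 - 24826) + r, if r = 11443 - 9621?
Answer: -6191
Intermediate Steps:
r = 1822
(16813 - 24826) + r = (16813 - 24826) + 1822 = -8013 + 1822 = -6191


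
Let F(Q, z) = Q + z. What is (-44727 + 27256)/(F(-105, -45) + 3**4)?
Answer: 17471/69 ≈ 253.20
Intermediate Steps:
(-44727 + 27256)/(F(-105, -45) + 3**4) = (-44727 + 27256)/((-105 - 45) + 3**4) = -17471/(-150 + 81) = -17471/(-69) = -17471*(-1/69) = 17471/69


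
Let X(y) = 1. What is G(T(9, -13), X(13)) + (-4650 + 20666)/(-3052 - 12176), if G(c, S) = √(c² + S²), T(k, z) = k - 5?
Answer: -4004/3807 + √17 ≈ 3.0714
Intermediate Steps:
T(k, z) = -5 + k
G(c, S) = √(S² + c²)
G(T(9, -13), X(13)) + (-4650 + 20666)/(-3052 - 12176) = √(1² + (-5 + 9)²) + (-4650 + 20666)/(-3052 - 12176) = √(1 + 4²) + 16016/(-15228) = √(1 + 16) + 16016*(-1/15228) = √17 - 4004/3807 = -4004/3807 + √17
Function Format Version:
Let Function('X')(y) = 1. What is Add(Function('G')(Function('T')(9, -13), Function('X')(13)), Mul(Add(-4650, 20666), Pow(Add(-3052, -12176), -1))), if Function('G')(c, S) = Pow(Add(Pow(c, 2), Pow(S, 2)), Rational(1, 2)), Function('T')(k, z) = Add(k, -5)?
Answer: Add(Rational(-4004, 3807), Pow(17, Rational(1, 2))) ≈ 3.0714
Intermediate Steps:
Function('T')(k, z) = Add(-5, k)
Function('G')(c, S) = Pow(Add(Pow(S, 2), Pow(c, 2)), Rational(1, 2))
Add(Function('G')(Function('T')(9, -13), Function('X')(13)), Mul(Add(-4650, 20666), Pow(Add(-3052, -12176), -1))) = Add(Pow(Add(Pow(1, 2), Pow(Add(-5, 9), 2)), Rational(1, 2)), Mul(Add(-4650, 20666), Pow(Add(-3052, -12176), -1))) = Add(Pow(Add(1, Pow(4, 2)), Rational(1, 2)), Mul(16016, Pow(-15228, -1))) = Add(Pow(Add(1, 16), Rational(1, 2)), Mul(16016, Rational(-1, 15228))) = Add(Pow(17, Rational(1, 2)), Rational(-4004, 3807)) = Add(Rational(-4004, 3807), Pow(17, Rational(1, 2)))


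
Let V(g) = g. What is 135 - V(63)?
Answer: 72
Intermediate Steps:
135 - V(63) = 135 - 1*63 = 135 - 63 = 72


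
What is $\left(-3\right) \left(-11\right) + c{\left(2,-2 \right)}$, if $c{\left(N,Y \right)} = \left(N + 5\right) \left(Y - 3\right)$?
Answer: $-2$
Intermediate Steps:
$c{\left(N,Y \right)} = \left(-3 + Y\right) \left(5 + N\right)$ ($c{\left(N,Y \right)} = \left(5 + N\right) \left(-3 + Y\right) = \left(-3 + Y\right) \left(5 + N\right)$)
$\left(-3\right) \left(-11\right) + c{\left(2,-2 \right)} = \left(-3\right) \left(-11\right) + \left(-15 - 6 + 5 \left(-2\right) + 2 \left(-2\right)\right) = 33 - 35 = -2$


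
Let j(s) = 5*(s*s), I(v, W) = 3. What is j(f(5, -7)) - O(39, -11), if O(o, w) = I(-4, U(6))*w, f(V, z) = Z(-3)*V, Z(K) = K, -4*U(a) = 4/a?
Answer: 1158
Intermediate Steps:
U(a) = -1/a
f(V, z) = -3*V
O(o, w) = 3*w
j(s) = 5*s²
j(f(5, -7)) - O(39, -11) = 5*(-3*5)² - 3*(-11) = 5*(-15)² - 1*(-33) = 5*225 + 33 = 1125 + 33 = 1158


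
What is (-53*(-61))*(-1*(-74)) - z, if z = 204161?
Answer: 35081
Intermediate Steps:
(-53*(-61))*(-1*(-74)) - z = (-53*(-61))*(-1*(-74)) - 1*204161 = 3233*74 - 204161 = 239242 - 204161 = 35081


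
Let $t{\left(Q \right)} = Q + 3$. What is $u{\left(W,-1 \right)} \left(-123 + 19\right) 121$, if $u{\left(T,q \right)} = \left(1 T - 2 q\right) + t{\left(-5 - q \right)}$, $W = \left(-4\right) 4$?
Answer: $188760$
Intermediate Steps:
$W = -16$
$t{\left(Q \right)} = 3 + Q$
$u{\left(T,q \right)} = -2 + T - 3 q$ ($u{\left(T,q \right)} = \left(1 T - 2 q\right) + \left(3 - \left(5 + q\right)\right) = \left(T - 2 q\right) - \left(2 + q\right) = -2 + T - 3 q$)
$u{\left(W,-1 \right)} \left(-123 + 19\right) 121 = \left(-2 - 16 - -3\right) \left(-123 + 19\right) 121 = \left(-2 - 16 + 3\right) \left(\left(-104\right) 121\right) = \left(-15\right) \left(-12584\right) = 188760$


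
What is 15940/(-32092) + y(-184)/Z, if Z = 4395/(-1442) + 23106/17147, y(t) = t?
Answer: 36333735831163/337304674899 ≈ 107.72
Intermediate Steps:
Z = -42042213/24725974 (Z = 4395*(-1/1442) + 23106*(1/17147) = -4395/1442 + 23106/17147 = -42042213/24725974 ≈ -1.7003)
15940/(-32092) + y(-184)/Z = 15940/(-32092) - 184/(-42042213/24725974) = 15940*(-1/32092) - 184*(-24725974/42042213) = -3985/8023 + 4549579216/42042213 = 36333735831163/337304674899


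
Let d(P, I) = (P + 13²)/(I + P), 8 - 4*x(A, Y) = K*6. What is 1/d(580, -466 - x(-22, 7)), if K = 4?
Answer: 118/749 ≈ 0.15754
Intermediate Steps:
x(A, Y) = -4 (x(A, Y) = 2 - 6 = -4)
d(P, I) = (169 + P)/(I + P) (d(P, I) = (P + 169)/(I + P) = (169 + P)/(I + P))
1/d(580, -466 - x(-22, 7)) = 1/((169 + 580)/((-466 - 1*(-4)) + 580)) = 1/(749/((-466 + 4) + 580)) = 1/(749/(-462 + 580)) = 1/(749/118) = 118/749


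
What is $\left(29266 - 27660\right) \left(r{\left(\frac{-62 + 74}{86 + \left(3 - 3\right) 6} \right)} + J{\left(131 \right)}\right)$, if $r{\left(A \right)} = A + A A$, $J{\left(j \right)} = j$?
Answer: $\frac{389475878}{1849} \approx 2.1064 \cdot 10^{5}$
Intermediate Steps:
$r{\left(A \right)} = A + A^{2}$
$\left(29266 - 27660\right) \left(r{\left(\frac{-62 + 74}{86 + \left(3 - 3\right) 6} \right)} + J{\left(131 \right)}\right) = \left(29266 - 27660\right) \left(\frac{-62 + 74}{86 + \left(3 - 3\right) 6} \left(1 + \frac{-62 + 74}{86 + \left(3 - 3\right) 6}\right) + 131\right) = 1606 \left(\frac{12}{86 + 0 \cdot 6} \left(1 + \frac{12}{86 + 0 \cdot 6}\right) + 131\right) = 1606 \left(\frac{12}{86 + 0} \left(1 + \frac{12}{86 + 0}\right) + 131\right) = 1606 \left(\frac{12}{86} \left(1 + \frac{12}{86}\right) + 131\right) = 1606 \left(12 \cdot \frac{1}{86} \left(1 + 12 \cdot \frac{1}{86}\right) + 131\right) = 1606 \left(\frac{6 \left(1 + \frac{6}{43}\right)}{43} + 131\right) = 1606 \left(\frac{6}{43} \cdot \frac{49}{43} + 131\right) = 1606 \left(\frac{294}{1849} + 131\right) = 1606 \cdot \frac{242513}{1849} = \frac{389475878}{1849}$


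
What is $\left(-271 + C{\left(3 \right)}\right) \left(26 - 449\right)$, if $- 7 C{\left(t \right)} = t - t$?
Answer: $114633$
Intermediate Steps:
$C{\left(t \right)} = 0$ ($C{\left(t \right)} = - \frac{t - t}{7} = \left(- \frac{1}{7}\right) 0 = 0$)
$\left(-271 + C{\left(3 \right)}\right) \left(26 - 449\right) = \left(-271 + 0\right) \left(26 - 449\right) = \left(-271\right) \left(-423\right) = 114633$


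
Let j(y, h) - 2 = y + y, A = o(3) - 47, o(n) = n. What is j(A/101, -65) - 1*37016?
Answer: -3738502/101 ≈ -37015.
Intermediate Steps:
A = -44 (A = 3 - 47 = -44)
j(y, h) = 2 + 2*y (j(y, h) = 2 + (y + y) = 2 + 2*y)
j(A/101, -65) - 1*37016 = (2 + 2*(-44/101)) - 1*37016 = (2 + 2*(-44*1/101)) - 37016 = (2 + 2*(-44/101)) - 37016 = (2 - 88/101) - 37016 = 114/101 - 37016 = -3738502/101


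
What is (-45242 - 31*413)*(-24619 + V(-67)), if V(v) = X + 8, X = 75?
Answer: 1424192120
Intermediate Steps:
V(v) = 83 (V(v) = 75 + 8 = 83)
(-45242 - 31*413)*(-24619 + V(-67)) = (-45242 - 31*413)*(-24619 + 83) = (-45242 - 12803)*(-24536) = -58045*(-24536) = 1424192120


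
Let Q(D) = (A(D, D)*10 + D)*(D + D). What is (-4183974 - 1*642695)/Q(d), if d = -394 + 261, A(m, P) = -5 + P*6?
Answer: -4826669/2171358 ≈ -2.2229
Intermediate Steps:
A(m, P) = -5 + 6*P
d = -133
Q(D) = 2*D*(-50 + 61*D) (Q(D) = ((-5 + 6*D)*10 + D)*(D + D) = ((-50 + 60*D) + D)*(2*D) = (-50 + 61*D)*(2*D) = 2*D*(-50 + 61*D))
(-4183974 - 1*642695)/Q(d) = (-4183974 - 1*642695)/((2*(-133)*(-50 + 61*(-133)))) = (-4183974 - 642695)/((2*(-133)*(-50 - 8113))) = -4826669/(2*(-133)*(-8163)) = -4826669/2171358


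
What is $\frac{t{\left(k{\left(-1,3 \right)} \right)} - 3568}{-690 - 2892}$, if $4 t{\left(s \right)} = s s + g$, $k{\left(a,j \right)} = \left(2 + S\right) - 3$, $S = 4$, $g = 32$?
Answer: $\frac{14231}{14328} \approx 0.99323$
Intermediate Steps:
$k{\left(a,j \right)} = 3$ ($k{\left(a,j \right)} = \left(2 + 4\right) - 3 = 6 - 3 = 3$)
$t{\left(s \right)} = 8 + \frac{s^{2}}{4}$ ($t{\left(s \right)} = \frac{s s + 32}{4} = \frac{s^{2} + 32}{4} = \frac{32 + s^{2}}{4} = 8 + \frac{s^{2}}{4}$)
$\frac{t{\left(k{\left(-1,3 \right)} \right)} - 3568}{-690 - 2892} = \frac{\left(8 + \frac{3^{2}}{4}\right) - 3568}{-690 - 2892} = \frac{\left(8 + \frac{1}{4} \cdot 9\right) - 3568}{-3582} = \left(\left(8 + \frac{9}{4}\right) - 3568\right) \left(- \frac{1}{3582}\right) = \left(\frac{41}{4} - 3568\right) \left(- \frac{1}{3582}\right) = \left(- \frac{14231}{4}\right) \left(- \frac{1}{3582}\right) = \frac{14231}{14328}$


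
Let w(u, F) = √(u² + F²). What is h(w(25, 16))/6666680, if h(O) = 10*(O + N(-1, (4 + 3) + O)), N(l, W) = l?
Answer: -1/666668 + √881/666668 ≈ 4.3022e-5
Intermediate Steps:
w(u, F) = √(F² + u²)
h(O) = -10 + 10*O (h(O) = 10*(O - 1) = 10*(-1 + O) = -10 + 10*O)
h(w(25, 16))/6666680 = (-10 + 10*√(16² + 25²))/6666680 = (-10 + 10*√(256 + 625))*(1/6666680) = (-10 + 10*√881)*(1/6666680) = -1/666668 + √881/666668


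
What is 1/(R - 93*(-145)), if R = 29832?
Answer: 1/43317 ≈ 2.3086e-5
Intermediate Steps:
1/(R - 93*(-145)) = 1/(29832 - 93*(-145)) = 1/(29832 + 13485) = 1/43317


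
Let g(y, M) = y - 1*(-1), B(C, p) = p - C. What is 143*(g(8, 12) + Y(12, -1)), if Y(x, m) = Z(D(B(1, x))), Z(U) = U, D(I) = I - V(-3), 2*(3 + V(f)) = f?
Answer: 7007/2 ≈ 3503.5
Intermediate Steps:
V(f) = -3 + f/2
D(I) = 9/2 + I (D(I) = I - (-3 + (½)*(-3)) = I - (-3 - 3/2) = I - 1*(-9/2) = I + 9/2 = 9/2 + I)
g(y, M) = 1 + y (g(y, M) = y + 1 = 1 + y)
Y(x, m) = 7/2 + x (Y(x, m) = 9/2 + (x - 1*1) = 9/2 + (x - 1) = 9/2 + (-1 + x) = 7/2 + x)
143*(g(8, 12) + Y(12, -1)) = 143*((1 + 8) + (7/2 + 12)) = 143*(9 + 31/2) = 143*(49/2) = 7007/2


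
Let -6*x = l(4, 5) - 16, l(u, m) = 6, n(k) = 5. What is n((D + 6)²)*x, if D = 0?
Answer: 25/3 ≈ 8.3333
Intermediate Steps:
x = 5/3 (x = -(6 - 16)/6 = -⅙*(-10) = 5/3 ≈ 1.6667)
n((D + 6)²)*x = 5*(5/3) = 25/3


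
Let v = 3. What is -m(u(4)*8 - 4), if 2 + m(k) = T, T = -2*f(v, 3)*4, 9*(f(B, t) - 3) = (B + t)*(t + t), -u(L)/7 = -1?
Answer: 58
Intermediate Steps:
u(L) = 7 (u(L) = -7*(-1) = 7)
f(B, t) = 3 + 2*t*(B + t)/9 (f(B, t) = 3 + ((B + t)*(t + t))/9 = 3 + ((B + t)*(2*t))/9 = 3 + (2*t*(B + t))/9 = 3 + 2*t*(B + t)/9)
T = -56 (T = -2*(3 + (2/9)*3² + (2/9)*3*3)*4 = -2*(3 + (2/9)*9 + 2)*4 = -2*(3 + 2 + 2)*4 = -2*7*4 = -14*4 = -56)
m(k) = -58 (m(k) = -2 - 56 = -58)
-m(u(4)*8 - 4) = -1*(-58) = 58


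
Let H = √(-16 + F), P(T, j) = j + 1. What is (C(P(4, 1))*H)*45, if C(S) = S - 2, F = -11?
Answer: 0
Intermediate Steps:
P(T, j) = 1 + j
C(S) = -2 + S
H = 3*I*√3 (H = √(-16 - 11) = √(-27) = 3*I*√3 ≈ 5.1962*I)
(C(P(4, 1))*H)*45 = ((-2 + (1 + 1))*(3*I*√3))*45 = ((-2 + 2)*(3*I*√3))*45 = (0*(3*I*√3))*45 = 0*45 = 0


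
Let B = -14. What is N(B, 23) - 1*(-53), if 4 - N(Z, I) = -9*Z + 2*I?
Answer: -115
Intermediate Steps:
N(Z, I) = 4 - 2*I + 9*Z (N(Z, I) = 4 - (-9*Z + 2*I) = 4 + (-2*I + 9*Z) = 4 - 2*I + 9*Z)
N(B, 23) - 1*(-53) = (4 - 2*23 + 9*(-14)) - 1*(-53) = (4 - 46 - 126) + 53 = -168 + 53 = -115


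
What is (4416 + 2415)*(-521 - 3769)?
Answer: -29304990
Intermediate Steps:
(4416 + 2415)*(-521 - 3769) = 6831*(-4290) = -29304990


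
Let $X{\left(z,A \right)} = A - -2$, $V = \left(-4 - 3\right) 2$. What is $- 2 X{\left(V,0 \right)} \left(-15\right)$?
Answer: $60$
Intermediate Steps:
$V = -14$ ($V = \left(-7\right) 2 = -14$)
$X{\left(z,A \right)} = 2 + A$ ($X{\left(z,A \right)} = A + 2 = 2 + A$)
$- 2 X{\left(V,0 \right)} \left(-15\right) = - 2 \left(2 + 0\right) \left(-15\right) = \left(-2\right) 2 \left(-15\right) = \left(-4\right) \left(-15\right) = 60$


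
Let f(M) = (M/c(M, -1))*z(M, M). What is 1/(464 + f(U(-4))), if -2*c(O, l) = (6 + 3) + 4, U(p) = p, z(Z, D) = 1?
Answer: 13/6040 ≈ 0.0021523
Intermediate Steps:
c(O, l) = -13/2 (c(O, l) = -((6 + 3) + 4)/2 = -(9 + 4)/2 = -½*13 = -13/2)
f(M) = -2*M/13 (f(M) = (M/(-13/2))*1 = (M*(-2/13))*1 = -2*M/13*1 = -2*M/13)
1/(464 + f(U(-4))) = 1/(464 - 2/13*(-4)) = 1/(464 + 8/13) = 1/(6040/13) = 13/6040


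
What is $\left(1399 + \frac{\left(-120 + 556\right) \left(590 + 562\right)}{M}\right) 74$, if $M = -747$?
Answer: $\frac{4462866}{83} \approx 53770.0$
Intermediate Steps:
$\left(1399 + \frac{\left(-120 + 556\right) \left(590 + 562\right)}{M}\right) 74 = \left(1399 + \frac{\left(-120 + 556\right) \left(590 + 562\right)}{-747}\right) 74 = \left(1399 + 436 \cdot 1152 \left(- \frac{1}{747}\right)\right) 74 = \left(1399 + 502272 \left(- \frac{1}{747}\right)\right) 74 = \left(1399 - \frac{55808}{83}\right) 74 = \frac{60309}{83} \cdot 74 = \frac{4462866}{83}$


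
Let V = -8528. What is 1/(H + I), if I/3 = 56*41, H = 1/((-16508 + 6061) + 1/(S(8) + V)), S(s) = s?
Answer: 89008441/613090133088 ≈ 0.00014518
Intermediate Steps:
H = -8520/89008441 (H = 1/((-16508 + 6061) + 1/(8 - 8528)) = 1/(-10447 + 1/(-8520)) = 1/(-10447 - 1/8520) = 1/(-89008441/8520) = -8520/89008441 ≈ -9.5721e-5)
I = 6888 (I = 3*(56*41) = 3*2296 = 6888)
1/(H + I) = 1/(-8520/89008441 + 6888) = 1/(613090133088/89008441) = 89008441/613090133088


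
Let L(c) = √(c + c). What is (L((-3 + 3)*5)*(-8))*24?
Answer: 0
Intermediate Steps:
L(c) = √2*√c (L(c) = √(2*c) = √2*√c)
(L((-3 + 3)*5)*(-8))*24 = ((√2*√((-3 + 3)*5))*(-8))*24 = ((√2*√(0*5))*(-8))*24 = ((√2*√0)*(-8))*24 = ((√2*0)*(-8))*24 = (0*(-8))*24 = 0*24 = 0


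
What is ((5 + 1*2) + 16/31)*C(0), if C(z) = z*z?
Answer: 0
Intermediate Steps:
C(z) = z²
((5 + 1*2) + 16/31)*C(0) = ((5 + 1*2) + 16/31)*0² = ((5 + 2) + 16*(1/31))*0 = (7 + 16/31)*0 = (233/31)*0 = 0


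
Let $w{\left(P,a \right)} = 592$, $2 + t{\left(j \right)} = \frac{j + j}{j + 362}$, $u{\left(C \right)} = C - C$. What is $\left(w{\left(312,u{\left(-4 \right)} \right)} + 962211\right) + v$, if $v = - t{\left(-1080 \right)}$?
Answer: $\frac{345645915}{359} \approx 9.628 \cdot 10^{5}$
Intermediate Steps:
$u{\left(C \right)} = 0$
$t{\left(j \right)} = -2 + \frac{2 j}{362 + j}$ ($t{\left(j \right)} = -2 + \frac{j + j}{j + 362} = -2 + \frac{2 j}{362 + j}$)
$v = - \frac{362}{359}$ ($v = - \frac{-724}{362 - 1080} = - \frac{-724}{-718} = - \frac{\left(-724\right) \left(-1\right)}{718} = \left(-1\right) \frac{362}{359} = - \frac{362}{359} \approx -1.0084$)
$\left(w{\left(312,u{\left(-4 \right)} \right)} + 962211\right) + v = \left(592 + 962211\right) - \frac{362}{359} = 962803 - \frac{362}{359} = \frac{345645915}{359}$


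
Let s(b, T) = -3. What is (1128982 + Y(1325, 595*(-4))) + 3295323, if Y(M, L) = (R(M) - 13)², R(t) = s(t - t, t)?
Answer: 4424561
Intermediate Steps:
R(t) = -3
Y(M, L) = 256 (Y(M, L) = (-3 - 13)² = (-16)² = 256)
(1128982 + Y(1325, 595*(-4))) + 3295323 = (1128982 + 256) + 3295323 = 1129238 + 3295323 = 4424561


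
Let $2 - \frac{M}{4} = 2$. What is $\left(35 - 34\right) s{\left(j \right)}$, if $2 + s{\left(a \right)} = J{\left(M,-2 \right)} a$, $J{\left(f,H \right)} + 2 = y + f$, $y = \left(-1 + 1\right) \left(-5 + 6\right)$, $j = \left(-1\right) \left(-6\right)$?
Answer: $-14$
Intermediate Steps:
$j = 6$
$M = 0$ ($M = 8 - 8 = 0$)
$y = 0$ ($y = 0 \cdot 1 = 0$)
$J{\left(f,H \right)} = -2 + f$ ($J{\left(f,H \right)} = -2 + \left(0 + f\right) = -2 + f$)
$s{\left(a \right)} = -2 - 2 a$ ($s{\left(a \right)} = -2 + \left(-2 + 0\right) a = -2 - 2 a$)
$\left(35 - 34\right) s{\left(j \right)} = \left(35 - 34\right) \left(-2 - 12\right) = 1 \left(-2 - 12\right) = 1 \left(-14\right) = -14$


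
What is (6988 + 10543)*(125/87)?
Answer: 2191375/87 ≈ 25188.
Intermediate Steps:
(6988 + 10543)*(125/87) = 17531*(125*(1/87)) = 17531*(125/87) = 2191375/87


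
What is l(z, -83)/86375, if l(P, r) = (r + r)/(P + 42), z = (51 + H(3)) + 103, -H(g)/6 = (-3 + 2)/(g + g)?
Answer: -166/17015875 ≈ -9.7556e-6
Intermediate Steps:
H(g) = 3/g (H(g) = -6*(-3 + 2)/(g + g) = -(-6)/(2*g) = -(-6)*1/(2*g) = -(-3)/g = 3/g)
z = 155 (z = (51 + 3/3) + 103 = (51 + 3*(⅓)) + 103 = (51 + 1) + 103 = 52 + 103 = 155)
l(P, r) = 2*r/(42 + P) (l(P, r) = (2*r)/(42 + P) = 2*r/(42 + P))
l(z, -83)/86375 = (2*(-83)/(42 + 155))/86375 = (2*(-83)/197)*(1/86375) = (2*(-83)*(1/197))*(1/86375) = -166/197*1/86375 = -166/17015875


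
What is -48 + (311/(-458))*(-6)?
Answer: -10059/229 ≈ -43.926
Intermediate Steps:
-48 + (311/(-458))*(-6) = -48 + (311*(-1/458))*(-6) = -48 - 311/458*(-6) = -48 + 933/229 = -10059/229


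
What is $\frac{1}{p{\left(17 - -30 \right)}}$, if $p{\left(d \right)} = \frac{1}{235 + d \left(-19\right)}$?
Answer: $-658$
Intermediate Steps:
$p{\left(d \right)} = \frac{1}{235 - 19 d}$
$\frac{1}{p{\left(17 - -30 \right)}} = \frac{1}{\left(-1\right) \frac{1}{-235 + 19 \left(17 - -30\right)}} = \frac{1}{\left(-1\right) \frac{1}{-235 + 19 \left(17 + 30\right)}} = \frac{1}{\left(-1\right) \frac{1}{-235 + 19 \cdot 47}} = \frac{1}{\left(-1\right) \frac{1}{-235 + 893}} = \frac{1}{\left(-1\right) \frac{1}{658}} = \frac{1}{- \frac{1}{658}} = -658$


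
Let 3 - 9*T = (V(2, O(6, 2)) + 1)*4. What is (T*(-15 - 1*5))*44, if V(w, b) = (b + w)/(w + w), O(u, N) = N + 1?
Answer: 1760/3 ≈ 586.67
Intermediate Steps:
O(u, N) = 1 + N
V(w, b) = (b + w)/(2*w) (V(w, b) = (b + w)/((2*w)) = (b + w)*(1/(2*w)) = (b + w)/(2*w))
T = -⅔ (T = ⅓ - ((½)*((1 + 2) + 2)/2 + 1)*4/9 = ⅓ - ((½)*(½)*(3 + 2) + 1)*4/9 = ⅓ - ((½)*(½)*5 + 1)*4/9 = ⅓ - (5/4 + 1)*4/9 = ⅓ - 4/4 = ⅓ - ⅑*9 = ⅓ - 1 = -⅔ ≈ -0.66667)
(T*(-15 - 1*5))*44 = -2*(-15 - 1*5)/3*44 = -2*(-15 - 5)/3*44 = -⅔*(-20)*44 = (40/3)*44 = 1760/3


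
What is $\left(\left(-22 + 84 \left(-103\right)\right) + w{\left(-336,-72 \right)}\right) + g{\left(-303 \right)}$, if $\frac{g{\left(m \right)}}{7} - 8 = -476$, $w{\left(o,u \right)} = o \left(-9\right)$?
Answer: $-8926$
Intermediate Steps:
$w{\left(o,u \right)} = - 9 o$
$g{\left(m \right)} = -3276$ ($g{\left(m \right)} = 56 + 7 \left(-476\right) = 56 - 3332 = -3276$)
$\left(\left(-22 + 84 \left(-103\right)\right) + w{\left(-336,-72 \right)}\right) + g{\left(-303 \right)} = \left(\left(-22 + 84 \left(-103\right)\right) - -3024\right) - 3276 = \left(\left(-22 - 8652\right) + 3024\right) - 3276 = \left(-8674 + 3024\right) - 3276 = -5650 - 3276 = -8926$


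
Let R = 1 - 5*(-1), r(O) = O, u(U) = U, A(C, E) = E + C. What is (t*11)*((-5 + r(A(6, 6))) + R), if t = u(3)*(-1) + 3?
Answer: 0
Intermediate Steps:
A(C, E) = C + E
R = 6 (R = 1 + 5 = 6)
t = 0 (t = 3*(-1) + 3 = -3 + 3 = 0)
(t*11)*((-5 + r(A(6, 6))) + R) = (0*11)*((-5 + (6 + 6)) + 6) = 0*((-5 + 12) + 6) = 0*(7 + 6) = 0*13 = 0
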